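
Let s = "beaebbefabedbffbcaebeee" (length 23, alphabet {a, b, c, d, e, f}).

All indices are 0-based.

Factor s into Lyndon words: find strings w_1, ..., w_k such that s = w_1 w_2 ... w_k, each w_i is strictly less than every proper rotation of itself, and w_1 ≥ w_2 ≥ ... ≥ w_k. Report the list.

["be", "aebbef", "abedbffbcaebeee"]

emit factor 1: 'be' (i=0, period=2)
emit factor 2: 'aebbef' (i=2, period=6)
emit factor 3: 'abedbffbcaebeee' (i=8, period=15)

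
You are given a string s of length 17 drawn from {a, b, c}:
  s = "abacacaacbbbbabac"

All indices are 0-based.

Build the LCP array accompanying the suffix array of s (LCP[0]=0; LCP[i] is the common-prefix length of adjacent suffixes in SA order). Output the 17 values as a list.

[0, 1, 4, 1, 2, 3, 2, 0, 2, 3, 1, 2, 3, 0, 1, 2, 1]

rank | idx | suffix
   0 |   6 | aacbbbbabac
   1 |  13 | abac
   2 |   0 | abacacaacbbbbabac
   3 |  15 | ac
   4 |   4 | acaacbbbbabac
   5 |   2 | acacaacbbbbabac
   6 |   7 | acbbbbabac
   7 |  12 | babac
   8 |  14 | bac
   9 |   1 | bacacaacbbbbabac
  10 |  11 | bbabac
  11 |  10 | bbbabac
  12 |   9 | bbbbabac
  13 |  16 | c
  14 |   5 | caacbbbbabac
  15 |   3 | cacaacbbbbabac
  16 |   8 | cbbbbabac

SA = [6, 13, 0, 15, 4, 2, 7, 12, 14, 1, 11, 10, 9, 16, 5, 3, 8]
[i] adj suffixes → lcp
  [1] 6/13 → 1 ('a')
  [2] 13/0 → 4 ('abac')
  [3] 0/15 → 1 ('a')
  [4] 15/4 → 2 ('ac')
  [5] 4/2 → 3 ('aca')
  [6] 2/7 → 2 ('ac')
  [7] 7/12 → 0 ('')
  [8] 12/14 → 2 ('ba')
  [9] 14/1 → 3 ('bac')
  [10] 1/11 → 1 ('b')
  [11] 11/10 → 2 ('bb')
  [12] 10/9 → 3 ('bbb')
  [13] 9/16 → 0 ('')
  [14] 16/5 → 1 ('c')
  [15] 5/3 → 2 ('ca')
  [16] 3/8 → 1 ('c')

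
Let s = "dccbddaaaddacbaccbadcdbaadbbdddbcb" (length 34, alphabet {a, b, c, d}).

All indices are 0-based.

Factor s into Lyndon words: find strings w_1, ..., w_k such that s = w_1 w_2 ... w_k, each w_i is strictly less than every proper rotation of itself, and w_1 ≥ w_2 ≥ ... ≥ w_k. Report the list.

["d", "c", "c", "bdd", "aaaddacbaccbadcdbaadbbdddbcb"]

emit factor 1: 'd' (i=0, period=1)
emit factor 2: 'c' (i=1, period=1)
emit factor 3: 'c' (i=2, period=1)
emit factor 4: 'bdd' (i=3, period=3)
emit factor 5: 'aaaddacbaccbadcdbaadbbdddbcb' (i=6, period=28)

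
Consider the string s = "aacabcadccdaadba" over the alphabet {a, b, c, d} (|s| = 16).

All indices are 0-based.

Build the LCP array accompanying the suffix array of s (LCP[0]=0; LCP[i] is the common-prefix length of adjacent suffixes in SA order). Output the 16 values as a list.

sorted suffixes:
  #0 SA[0]=15  'a'
  #1 SA[1]=0  'aacabcadccdaadba'
  #2 SA[2]=11  'aadba'
  #3 SA[3]=3  'abcadccdaadba'
  #4 SA[4]=1  'acabcadccdaadba'
  #5 SA[5]=12  'adba'
  #6 SA[6]=6  'adccdaadba'
  #7 SA[7]=14  'ba'
  #8 SA[8]=4  'bcadccdaadba'
  #9 SA[9]=2  'cabcadccdaadba'
  #10 SA[10]=5  'cadccdaadba'
  #11 SA[11]=8  'ccdaadba'
  #12 SA[12]=9  'cdaadba'
  #13 SA[13]=10  'daadba'
  #14 SA[14]=13  'dba'
  #15 SA[15]=7  'dccdaadba'

SA = [15, 0, 11, 3, 1, 12, 6, 14, 4, 2, 5, 8, 9, 10, 13, 7]
[i] adj suffixes → lcp
  [1] 15/0 → 1 ('a')
  [2] 0/11 → 2 ('aa')
  [3] 11/3 → 1 ('a')
  [4] 3/1 → 1 ('a')
  [5] 1/12 → 1 ('a')
  [6] 12/6 → 2 ('ad')
  [7] 6/14 → 0 ('')
  [8] 14/4 → 1 ('b')
  [9] 4/2 → 0 ('')
  [10] 2/5 → 2 ('ca')
  [11] 5/8 → 1 ('c')
  [12] 8/9 → 1 ('c')
  [13] 9/10 → 0 ('')
  [14] 10/13 → 1 ('d')
  [15] 13/7 → 1 ('d')

[0, 1, 2, 1, 1, 1, 2, 0, 1, 0, 2, 1, 1, 0, 1, 1]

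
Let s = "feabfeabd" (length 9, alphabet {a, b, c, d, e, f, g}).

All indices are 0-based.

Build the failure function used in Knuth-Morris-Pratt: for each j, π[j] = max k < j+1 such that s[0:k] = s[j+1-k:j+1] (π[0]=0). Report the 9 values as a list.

π[0] = 0
j=1 s[j]='e': π[1]=0 (border '')
j=2 s[j]='a': π[2]=0 (border '')
j=3 s[j]='b': π[3]=0 (border '')
j=4 s[j]='f': π[4]=1 (border 'f')
j=5 s[j]='e': π[5]=2 (border 'fe')
j=6 s[j]='a': π[6]=3 (border 'fea')
j=7 s[j]='b': π[7]=4 (border 'feab')
j=8 s[j]='d': k: 4→0; π[8]=0 (border '')

[0, 0, 0, 0, 1, 2, 3, 4, 0]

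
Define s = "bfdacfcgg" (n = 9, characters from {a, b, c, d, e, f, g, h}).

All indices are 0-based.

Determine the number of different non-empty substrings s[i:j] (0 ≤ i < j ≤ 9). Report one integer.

42

sorted suffixes:
  #0 SA[0]=3  'acfcgg'
  #1 SA[1]=0  'bfdacfcgg'
  #2 SA[2]=4  'cfcgg'
  #3 SA[3]=6  'cgg'
  #4 SA[4]=2  'dacfcgg'
  #5 SA[5]=5  'fcgg'
  #6 SA[6]=1  'fdacfcgg'
  #7 SA[7]=8  'g'
  #8 SA[8]=7  'gg'

SA = [3, 0, 4, 6, 2, 5, 1, 8, 7]
i: (SA[i-1],SA[i]) lcp shared
  1: (3,0) 0 ''
  2: (0,4) 0 ''
  3: (4,6) 1 'c'
  4: (6,2) 0 ''
  5: (2,5) 0 ''
  6: (5,1) 1 'f'
  7: (1,8) 0 ''
  8: (8,7) 1 'g'

n(n+1)/2 = 9·10/2 = 45
Σ LCP = 0 + 0 + 0 + 1 + 0 + 0 + 1 + 0 + 1 = 3
distinct = 45 − 3 = 42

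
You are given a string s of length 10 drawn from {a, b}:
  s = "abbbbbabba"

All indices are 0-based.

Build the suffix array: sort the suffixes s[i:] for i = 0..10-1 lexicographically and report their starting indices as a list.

rank | idx | suffix
   0 |   9 | a
   1 |   6 | abba
   2 |   0 | abbbbbabba
   3 |   8 | ba
   4 |   5 | babba
   5 |   7 | bba
   6 |   4 | bbabba
   7 |   3 | bbbabba
   8 |   2 | bbbbabba
   9 |   1 | bbbbbabba

[9, 6, 0, 8, 5, 7, 4, 3, 2, 1]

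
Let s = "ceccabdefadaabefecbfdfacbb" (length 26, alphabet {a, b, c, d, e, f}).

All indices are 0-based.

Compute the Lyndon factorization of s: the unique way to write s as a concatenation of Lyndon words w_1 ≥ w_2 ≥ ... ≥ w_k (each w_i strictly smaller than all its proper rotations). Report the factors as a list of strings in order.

["ce", "c", "c", "abdefad", "aabefecbfdfacbb"]

emit factor 1: 'ce' (i=0, period=2)
emit factor 2: 'c' (i=2, period=1)
emit factor 3: 'c' (i=3, period=1)
emit factor 4: 'abdefad' (i=4, period=7)
emit factor 5: 'aabefecbfdfacbb' (i=11, period=15)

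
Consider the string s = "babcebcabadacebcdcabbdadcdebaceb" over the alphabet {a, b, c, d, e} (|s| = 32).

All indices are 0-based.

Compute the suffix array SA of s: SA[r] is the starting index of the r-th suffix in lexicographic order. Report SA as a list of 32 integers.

rank→(start, suffix):
  0 → (7, 'abadacebcdcabbdadcdebaceb')
  1 → (18, 'abbdadcdebaceb')
  2 → (1, 'abcebcabadacebcdcabbdadcdebaceb')
  3 → (28, 'aceb')
  4 → (11, 'acebcdcabbdadcdebaceb')
  5 → (9, 'adacebcdcabbdadcdebaceb')
  6 → (22, 'adcdebaceb')
  7 → (31, 'b')
  8 → (0, 'babcebcabadacebcdcabbdadcdebaceb')
  9 → (27, 'baceb')
  10 → (8, 'badacebcdcabbdadcdebaceb')
  11 → (19, 'bbdadcdebaceb')
  12 → (5, 'bcabadacebcdcabbdadcdebaceb')
  13 → (14, 'bcdcabbdadcdebaceb')
  14 → (2, 'bcebcabadacebcdcabbdadcdebaceb')
  15 → (20, 'bdadcdebaceb')
  16 → (6, 'cabadacebcdcabbdadcdebaceb')
  17 → (17, 'cabbdadcdebaceb')
  18 → (15, 'cdcabbdadcdebaceb')
  19 → (24, 'cdebaceb')
  20 → (29, 'ceb')
  21 → (3, 'cebcabadacebcdcabbdadcdebaceb')
  22 → (12, 'cebcdcabbdadcdebaceb')
  23 → (10, 'dacebcdcabbdadcdebaceb')
  24 → (21, 'dadcdebaceb')
  25 → (16, 'dcabbdadcdebaceb')
  26 → (23, 'dcdebaceb')
  27 → (25, 'debaceb')
  28 → (30, 'eb')
  29 → (26, 'ebaceb')
  30 → (4, 'ebcabadacebcdcabbdadcdebaceb')
  31 → (13, 'ebcdcabbdadcdebaceb')

[7, 18, 1, 28, 11, 9, 22, 31, 0, 27, 8, 19, 5, 14, 2, 20, 6, 17, 15, 24, 29, 3, 12, 10, 21, 16, 23, 25, 30, 26, 4, 13]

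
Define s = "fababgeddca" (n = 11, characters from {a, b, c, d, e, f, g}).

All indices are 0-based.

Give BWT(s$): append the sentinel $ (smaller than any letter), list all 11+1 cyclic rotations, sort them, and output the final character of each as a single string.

acfbaaddeg$b

rank  rotation      last
    0  $fababgeddca  a
    1  a$fababgeddc  c
    2  ababgeddca$f  f
    3  abgeddca$fab  b
    4  babgeddca$fa  a
    5  bgeddca$faba  a
    6  ca$fababgedd  d
    7  dca$fababged  d
    8  ddca$fababge  e
    9  eddca$fababg  g
   10  fababgeddca$  $
   11  geddca$fabab  b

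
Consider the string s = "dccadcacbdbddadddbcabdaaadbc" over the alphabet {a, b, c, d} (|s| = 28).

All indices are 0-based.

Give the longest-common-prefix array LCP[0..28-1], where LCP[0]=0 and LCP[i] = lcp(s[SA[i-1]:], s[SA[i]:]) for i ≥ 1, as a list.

rank | idx | suffix
   0 |  22 | aaadbc
   1 |  23 | aadbc
   2 |  19 | abdaaadbc
   3 |   6 | acbdbddadddbcabdaaadbc
   4 |  24 | adbc
   5 |   3 | adcacbdbddadddbcabdaaadbc
   6 |  13 | adddbcabdaaadbc
   7 |  26 | bc
   8 |  17 | bcabdaaadbc
   9 |  20 | bdaaadbc
  10 |   8 | bdbddadddbcabdaaadbc
  11 |  10 | bddadddbcabdaaadbc
  12 |  27 | c
  13 |  18 | cabdaaadbc
  14 |   5 | cacbdbddadddbcabdaaadbc
  15 |   2 | cadcacbdbddadddbcabdaaadbc
  16 |   7 | cbdbddadddbcabdaaadbc
  17 |   1 | ccadcacbdbddadddbcabdaaadbc
  18 |  21 | daaadbc
  19 |  12 | dadddbcabdaaadbc
  20 |  25 | dbc
  21 |  16 | dbcabdaaadbc
  22 |   9 | dbddadddbcabdaaadbc
  23 |   4 | dcacbdbddadddbcabdaaadbc
  24 |   0 | dccadcacbdbddadddbcabdaaadbc
  25 |  11 | ddadddbcabdaaadbc
  26 |  15 | ddbcabdaaadbc
  27 |  14 | dddbcabdaaadbc

SA = [22, 23, 19, 6, 24, 3, 13, 26, 17, 20, 8, 10, 27, 18, 5, 2, 7, 1, 21, 12, 25, 16, 9, 4, 0, 11, 15, 14]
[i] adj suffixes → lcp
  [1] 22/23 → 2 ('aa')
  [2] 23/19 → 1 ('a')
  [3] 19/6 → 1 ('a')
  [4] 6/24 → 1 ('a')
  [5] 24/3 → 2 ('ad')
  [6] 3/13 → 2 ('ad')
  [7] 13/26 → 0 ('')
  [8] 26/17 → 2 ('bc')
  [9] 17/20 → 1 ('b')
  [10] 20/8 → 2 ('bd')
  [11] 8/10 → 2 ('bd')
  [12] 10/27 → 0 ('')
  [13] 27/18 → 1 ('c')
  [14] 18/5 → 2 ('ca')
  [15] 5/2 → 2 ('ca')
  [16] 2/7 → 1 ('c')
  [17] 7/1 → 1 ('c')
  [18] 1/21 → 0 ('')
  [19] 21/12 → 2 ('da')
  [20] 12/25 → 1 ('d')
  [21] 25/16 → 3 ('dbc')
  [22] 16/9 → 2 ('db')
  [23] 9/4 → 1 ('d')
  [24] 4/0 → 2 ('dc')
  [25] 0/11 → 1 ('d')
  [26] 11/15 → 2 ('dd')
  [27] 15/14 → 2 ('dd')

[0, 2, 1, 1, 1, 2, 2, 0, 2, 1, 2, 2, 0, 1, 2, 2, 1, 1, 0, 2, 1, 3, 2, 1, 2, 1, 2, 2]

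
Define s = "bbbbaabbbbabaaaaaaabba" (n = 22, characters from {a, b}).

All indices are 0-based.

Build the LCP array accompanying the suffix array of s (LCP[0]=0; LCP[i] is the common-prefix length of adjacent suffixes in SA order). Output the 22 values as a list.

[0, 1, 6, 5, 4, 3, 2, 4, 1, 2, 3, 0, 2, 3, 2, 1, 3, 3, 2, 4, 3, 5]

rank | idx | suffix
   0 |  21 | a
   1 |  12 | aaaaaaabba
   2 |  13 | aaaaaabba
   3 |  14 | aaaaabba
   4 |  15 | aaaabba
   5 |  16 | aaabba
   6 |  17 | aabba
   7 |   4 | aabbbbabaaaaaaabba
   8 |  10 | abaaaaaaabba
   9 |  18 | abba
  10 |   5 | abbbbabaaaaaaabba
  11 |  20 | ba
  12 |  11 | baaaaaaabba
  13 |   3 | baabbbbabaaaaaaabba
  14 |   9 | babaaaaaaabba
  15 |  19 | bba
  16 |   2 | bbaabbbbabaaaaaaabba
  17 |   8 | bbabaaaaaaabba
  18 |   1 | bbbaabbbbabaaaaaaabba
  19 |   7 | bbbabaaaaaaabba
  20 |   0 | bbbbaabbbbabaaaaaaabba
  21 |   6 | bbbbabaaaaaaabba

SA = [21, 12, 13, 14, 15, 16, 17, 4, 10, 18, 5, 20, 11, 3, 9, 19, 2, 8, 1, 7, 0, 6]
i: (SA[i-1],SA[i]) lcp shared
  1: (21,12) 1 'a'
  2: (12,13) 6 'aaaaaa'
  3: (13,14) 5 'aaaaa'
  4: (14,15) 4 'aaaa'
  5: (15,16) 3 'aaa'
  6: (16,17) 2 'aa'
  7: (17,4) 4 'aabb'
  8: (4,10) 1 'a'
  9: (10,18) 2 'ab'
  10: (18,5) 3 'abb'
  11: (5,20) 0 ''
  12: (20,11) 2 'ba'
  13: (11,3) 3 'baa'
  14: (3,9) 2 'ba'
  15: (9,19) 1 'b'
  16: (19,2) 3 'bba'
  17: (2,8) 3 'bba'
  18: (8,1) 2 'bb'
  19: (1,7) 4 'bbba'
  20: (7,0) 3 'bbb'
  21: (0,6) 5 'bbbba'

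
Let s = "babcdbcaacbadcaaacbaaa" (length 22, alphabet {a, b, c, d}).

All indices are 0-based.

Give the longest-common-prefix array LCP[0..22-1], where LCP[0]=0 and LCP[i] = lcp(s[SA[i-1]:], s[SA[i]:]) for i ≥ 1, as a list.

[0, 1, 2, 3, 2, 5, 1, 1, 4, 1, 0, 2, 2, 1, 2, 0, 3, 1, 3, 1, 0, 1]

rank | idx | suffix
   0 |  21 | a
   1 |  20 | aa
   2 |  19 | aaa
   3 |  14 | aaacbaaa
   4 |  15 | aacbaaa
   5 |   7 | aacbadcaaacbaaa
   6 |   1 | abcdbcaacbadcaaacbaaa
   7 |  16 | acbaaa
   8 |   8 | acbadcaaacbaaa
   9 |  11 | adcaaacbaaa
  10 |  18 | baaa
  11 |   0 | babcdbcaacbadcaaacbaaa
  12 |  10 | badcaaacbaaa
  13 |   5 | bcaacbadcaaacbaaa
  14 |   2 | bcdbcaacbadcaaacbaaa
  15 |  13 | caaacbaaa
  16 |   6 | caacbadcaaacbaaa
  17 |  17 | cbaaa
  18 |   9 | cbadcaaacbaaa
  19 |   3 | cdbcaacbadcaaacbaaa
  20 |   4 | dbcaacbadcaaacbaaa
  21 |  12 | dcaaacbaaa

SA = [21, 20, 19, 14, 15, 7, 1, 16, 8, 11, 18, 0, 10, 5, 2, 13, 6, 17, 9, 3, 4, 12]
i: (SA[i-1],SA[i]) lcp shared
  1: (21,20) 1 'a'
  2: (20,19) 2 'aa'
  3: (19,14) 3 'aaa'
  4: (14,15) 2 'aa'
  5: (15,7) 5 'aacba'
  6: (7,1) 1 'a'
  7: (1,16) 1 'a'
  8: (16,8) 4 'acba'
  9: (8,11) 1 'a'
  10: (11,18) 0 ''
  11: (18,0) 2 'ba'
  12: (0,10) 2 'ba'
  13: (10,5) 1 'b'
  14: (5,2) 2 'bc'
  15: (2,13) 0 ''
  16: (13,6) 3 'caa'
  17: (6,17) 1 'c'
  18: (17,9) 3 'cba'
  19: (9,3) 1 'c'
  20: (3,4) 0 ''
  21: (4,12) 1 'd'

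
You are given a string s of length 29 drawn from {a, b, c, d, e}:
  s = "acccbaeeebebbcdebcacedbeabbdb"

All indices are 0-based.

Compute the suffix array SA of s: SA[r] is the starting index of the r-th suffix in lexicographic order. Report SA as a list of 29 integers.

[24, 0, 18, 5, 28, 4, 11, 25, 16, 12, 26, 22, 9, 17, 3, 2, 1, 13, 19, 27, 21, 14, 23, 10, 15, 8, 20, 7, 6]

rank | idx | suffix
   0 |  24 | abbdb
   1 |   0 | acccbaeeebebbcdebcacedbeabbdb
   2 |  18 | acedbeabbdb
   3 |   5 | aeeebebbcdebcacedbeabbdb
   4 |  28 | b
   5 |   4 | baeeebebbcdebcacedbeabbdb
   6 |  11 | bbcdebcacedbeabbdb
   7 |  25 | bbdb
   8 |  16 | bcacedbeabbdb
   9 |  12 | bcdebcacedbeabbdb
  10 |  26 | bdb
  11 |  22 | beabbdb
  12 |   9 | bebbcdebcacedbeabbdb
  13 |  17 | cacedbeabbdb
  14 |   3 | cbaeeebebbcdebcacedbeabbdb
  15 |   2 | ccbaeeebebbcdebcacedbeabbdb
  16 |   1 | cccbaeeebebbcdebcacedbeabbdb
  17 |  13 | cdebcacedbeabbdb
  18 |  19 | cedbeabbdb
  19 |  27 | db
  20 |  21 | dbeabbdb
  21 |  14 | debcacedbeabbdb
  22 |  23 | eabbdb
  23 |  10 | ebbcdebcacedbeabbdb
  24 |  15 | ebcacedbeabbdb
  25 |   8 | ebebbcdebcacedbeabbdb
  26 |  20 | edbeabbdb
  27 |   7 | eebebbcdebcacedbeabbdb
  28 |   6 | eeebebbcdebcacedbeabbdb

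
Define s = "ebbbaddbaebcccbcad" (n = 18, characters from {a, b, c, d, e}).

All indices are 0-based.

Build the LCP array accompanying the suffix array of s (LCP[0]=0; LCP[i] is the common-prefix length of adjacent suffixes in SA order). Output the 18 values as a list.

rank→(start, suffix):
  0 → (16, 'ad')
  1 → (4, 'addbaebcccbcad')
  2 → (8, 'aebcccbcad')
  3 → (3, 'baddbaebcccbcad')
  4 → (7, 'baebcccbcad')
  5 → (2, 'bbaddbaebcccbcad')
  6 → (1, 'bbbaddbaebcccbcad')
  7 → (14, 'bcad')
  8 → (10, 'bcccbcad')
  9 → (15, 'cad')
  10 → (13, 'cbcad')
  11 → (12, 'ccbcad')
  12 → (11, 'cccbcad')
  13 → (17, 'd')
  14 → (6, 'dbaebcccbcad')
  15 → (5, 'ddbaebcccbcad')
  16 → (0, 'ebbbaddbaebcccbcad')
  17 → (9, 'ebcccbcad')

SA = [16, 4, 8, 3, 7, 2, 1, 14, 10, 15, 13, 12, 11, 17, 6, 5, 0, 9]
[i] adj suffixes → lcp
  [1] 16/4 → 2 ('ad')
  [2] 4/8 → 1 ('a')
  [3] 8/3 → 0 ('')
  [4] 3/7 → 2 ('ba')
  [5] 7/2 → 1 ('b')
  [6] 2/1 → 2 ('bb')
  [7] 1/14 → 1 ('b')
  [8] 14/10 → 2 ('bc')
  [9] 10/15 → 0 ('')
  [10] 15/13 → 1 ('c')
  [11] 13/12 → 1 ('c')
  [12] 12/11 → 2 ('cc')
  [13] 11/17 → 0 ('')
  [14] 17/6 → 1 ('d')
  [15] 6/5 → 1 ('d')
  [16] 5/0 → 0 ('')
  [17] 0/9 → 2 ('eb')

[0, 2, 1, 0, 2, 1, 2, 1, 2, 0, 1, 1, 2, 0, 1, 1, 0, 2]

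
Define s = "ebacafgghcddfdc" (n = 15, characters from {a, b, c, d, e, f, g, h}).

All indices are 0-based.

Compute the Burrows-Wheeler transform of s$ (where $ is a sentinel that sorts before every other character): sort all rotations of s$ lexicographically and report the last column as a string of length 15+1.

rank  rotation          last
    0  $ebacafgghcddfdc  c
    1  acafgghcddfdc$eb  b
    2  afgghcddfdc$ebac  c
    3  bacafgghcddfdc$e  e
    4  c$ebacafgghcddfd  d
    5  cafgghcddfdc$eba  a
    6  cddfdc$ebacafggh  h
    7  dc$ebacafgghcddf  f
    8  ddfdc$ebacafgghc  c
    9  dfdc$ebacafgghcd  d
   10  ebacafgghcddfdc$  $
   11  fdc$ebacafgghcdd  d
   12  fgghcddfdc$ebaca  a
   13  gghcddfdc$ebacaf  f
   14  ghcddfdc$ebacafg  g
   15  hcddfdc$ebacafgg  g

cbcedahfcd$dafgg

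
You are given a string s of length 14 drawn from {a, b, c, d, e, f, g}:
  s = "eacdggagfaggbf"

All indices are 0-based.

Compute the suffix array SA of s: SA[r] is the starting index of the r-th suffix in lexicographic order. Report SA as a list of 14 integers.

rank→(start, suffix):
  0 → (1, 'acdggagfaggbf')
  1 → (6, 'agfaggbf')
  2 → (9, 'aggbf')
  3 → (12, 'bf')
  4 → (2, 'cdggagfaggbf')
  5 → (3, 'dggagfaggbf')
  6 → (0, 'eacdggagfaggbf')
  7 → (13, 'f')
  8 → (8, 'faggbf')
  9 → (5, 'gagfaggbf')
  10 → (11, 'gbf')
  11 → (7, 'gfaggbf')
  12 → (4, 'ggagfaggbf')
  13 → (10, 'ggbf')

[1, 6, 9, 12, 2, 3, 0, 13, 8, 5, 11, 7, 4, 10]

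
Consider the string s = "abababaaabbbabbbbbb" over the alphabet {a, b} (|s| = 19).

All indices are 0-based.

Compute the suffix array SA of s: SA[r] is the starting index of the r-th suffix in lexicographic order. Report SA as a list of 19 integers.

rank | idx | suffix
   0 |   6 | aaabbbabbbbbb
   1 |   7 | aabbbabbbbbb
   2 |   4 | abaaabbbabbbbbb
   3 |   2 | ababaaabbbabbbbbb
   4 |   0 | abababaaabbbabbbbbb
   5 |   8 | abbbabbbbbb
   6 |  12 | abbbbbb
   7 |  18 | b
   8 |   5 | baaabbbabbbbbb
   9 |   3 | babaaabbbabbbbbb
  10 |   1 | bababaaabbbabbbbbb
  11 |  11 | babbbbbb
  12 |  17 | bb
  13 |  10 | bbabbbbbb
  14 |  16 | bbb
  15 |   9 | bbbabbbbbb
  16 |  15 | bbbb
  17 |  14 | bbbbb
  18 |  13 | bbbbbb

[6, 7, 4, 2, 0, 8, 12, 18, 5, 3, 1, 11, 17, 10, 16, 9, 15, 14, 13]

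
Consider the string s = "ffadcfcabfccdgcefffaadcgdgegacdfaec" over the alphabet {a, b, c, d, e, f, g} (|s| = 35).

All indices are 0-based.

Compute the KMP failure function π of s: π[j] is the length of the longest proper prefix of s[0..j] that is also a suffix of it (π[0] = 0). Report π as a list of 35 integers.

π[0] = 0
j=1 s[j]='f': π[1]=1 (border 'f')
j=2 s[j]='a': k: 1→0; π[2]=0 (border '')
j=3 s[j]='d': π[3]=0 (border '')
j=4 s[j]='c': π[4]=0 (border '')
j=5 s[j]='f': π[5]=1 (border 'f')
j=6 s[j]='c': k: 1→0; π[6]=0 (border '')
j=7 s[j]='a': π[7]=0 (border '')
j=8 s[j]='b': π[8]=0 (border '')
j=9 s[j]='f': π[9]=1 (border 'f')
j=10 s[j]='c': k: 1→0; π[10]=0 (border '')
j=11 s[j]='c': π[11]=0 (border '')
j=12 s[j]='d': π[12]=0 (border '')
j=13 s[j]='g': π[13]=0 (border '')
j=14 s[j]='c': π[14]=0 (border '')
j=15 s[j]='e': π[15]=0 (border '')
j=16 s[j]='f': π[16]=1 (border 'f')
j=17 s[j]='f': π[17]=2 (border 'ff')
j=18 s[j]='f': k: 2→1; π[18]=2 (border 'ff')
j=19 s[j]='a': π[19]=3 (border 'ffa')
j=20 s[j]='a': k: 3→0; π[20]=0 (border '')
j=21 s[j]='d': π[21]=0 (border '')
j=22 s[j]='c': π[22]=0 (border '')
j=23 s[j]='g': π[23]=0 (border '')
j=24 s[j]='d': π[24]=0 (border '')
j=25 s[j]='g': π[25]=0 (border '')
j=26 s[j]='e': π[26]=0 (border '')
j=27 s[j]='g': π[27]=0 (border '')
j=28 s[j]='a': π[28]=0 (border '')
j=29 s[j]='c': π[29]=0 (border '')
j=30 s[j]='d': π[30]=0 (border '')
j=31 s[j]='f': π[31]=1 (border 'f')
j=32 s[j]='a': k: 1→0; π[32]=0 (border '')
j=33 s[j]='e': π[33]=0 (border '')
j=34 s[j]='c': π[34]=0 (border '')

[0, 1, 0, 0, 0, 1, 0, 0, 0, 1, 0, 0, 0, 0, 0, 0, 1, 2, 2, 3, 0, 0, 0, 0, 0, 0, 0, 0, 0, 0, 0, 1, 0, 0, 0]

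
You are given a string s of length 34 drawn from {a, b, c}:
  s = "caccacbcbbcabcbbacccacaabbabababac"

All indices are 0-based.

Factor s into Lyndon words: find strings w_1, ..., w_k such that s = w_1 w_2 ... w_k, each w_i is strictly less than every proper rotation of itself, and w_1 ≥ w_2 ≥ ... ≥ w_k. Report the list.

emit factor 1: 'c' (i=0, period=1)
emit factor 2: 'acc' (i=1, period=3)
emit factor 3: 'acbcbbc' (i=4, period=7)
emit factor 4: 'abcbbacccac' (i=11, period=11)
emit factor 5: 'aabbabababac' (i=22, period=12)

["c", "acc", "acbcbbc", "abcbbacccac", "aabbabababac"]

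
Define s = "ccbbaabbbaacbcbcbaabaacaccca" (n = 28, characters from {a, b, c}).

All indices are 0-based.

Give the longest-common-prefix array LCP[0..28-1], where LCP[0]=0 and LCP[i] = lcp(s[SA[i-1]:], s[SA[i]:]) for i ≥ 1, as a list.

sorted suffixes:
  #0 SA[0]=27  'a'
  #1 SA[1]=17  'aabaacaccca'
  #2 SA[2]=4  'aabbbaacbcbcbaabaacaccca'
  #3 SA[3]=20  'aacaccca'
  #4 SA[4]=9  'aacbcbcbaabaacaccca'
  #5 SA[5]=18  'abaacaccca'
  #6 SA[6]=5  'abbbaacbcbcbaabaacaccca'
  #7 SA[7]=21  'acaccca'
  #8 SA[8]=10  'acbcbcbaabaacaccca'
  #9 SA[9]=23  'accca'
  #10 SA[10]=16  'baabaacaccca'
  #11 SA[11]=3  'baabbbaacbcbcbaabaacaccca'
  #12 SA[12]=19  'baacaccca'
  #13 SA[13]=8  'baacbcbcbaabaacaccca'
  #14 SA[14]=2  'bbaabbbaacbcbcbaabaacaccca'
  #15 SA[15]=7  'bbaacbcbcbaabaacaccca'
  #16 SA[16]=6  'bbbaacbcbcbaabaacaccca'
  #17 SA[17]=14  'bcbaabaacaccca'
  #18 SA[18]=12  'bcbcbaabaacaccca'
  #19 SA[19]=26  'ca'
  #20 SA[20]=22  'caccca'
  #21 SA[21]=15  'cbaabaacaccca'
  #22 SA[22]=1  'cbbaabbbaacbcbcbaabaacaccca'
  #23 SA[23]=13  'cbcbaabaacaccca'
  #24 SA[24]=11  'cbcbcbaabaacaccca'
  #25 SA[25]=25  'cca'
  #26 SA[26]=0  'ccbbaabbbaacbcbcbaabaacaccca'
  #27 SA[27]=24  'ccca'

SA = [27, 17, 4, 20, 9, 18, 5, 21, 10, 23, 16, 3, 19, 8, 2, 7, 6, 14, 12, 26, 22, 15, 1, 13, 11, 25, 0, 24]
[i] adj suffixes → lcp
  [1] 27/17 → 1 ('a')
  [2] 17/4 → 3 ('aab')
  [3] 4/20 → 2 ('aa')
  [4] 20/9 → 3 ('aac')
  [5] 9/18 → 1 ('a')
  [6] 18/5 → 2 ('ab')
  [7] 5/21 → 1 ('a')
  [8] 21/10 → 2 ('ac')
  [9] 10/23 → 2 ('ac')
  [10] 23/16 → 0 ('')
  [11] 16/3 → 4 ('baab')
  [12] 3/19 → 3 ('baa')
  [13] 19/8 → 4 ('baac')
  [14] 8/2 → 1 ('b')
  [15] 2/7 → 4 ('bbaa')
  [16] 7/6 → 2 ('bb')
  [17] 6/14 → 1 ('b')
  [18] 14/12 → 3 ('bcb')
  [19] 12/26 → 0 ('')
  [20] 26/22 → 2 ('ca')
  [21] 22/15 → 1 ('c')
  [22] 15/1 → 2 ('cb')
  [23] 1/13 → 2 ('cb')
  [24] 13/11 → 4 ('cbcb')
  [25] 11/25 → 1 ('c')
  [26] 25/0 → 2 ('cc')
  [27] 0/24 → 2 ('cc')

[0, 1, 3, 2, 3, 1, 2, 1, 2, 2, 0, 4, 3, 4, 1, 4, 2, 1, 3, 0, 2, 1, 2, 2, 4, 1, 2, 2]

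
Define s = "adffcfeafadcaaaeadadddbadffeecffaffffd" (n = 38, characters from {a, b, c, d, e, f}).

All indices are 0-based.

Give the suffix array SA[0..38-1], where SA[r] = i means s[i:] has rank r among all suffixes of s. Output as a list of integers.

[12, 13, 16, 9, 18, 0, 23, 14, 7, 32, 22, 11, 4, 29, 37, 17, 21, 10, 20, 19, 1, 24, 15, 6, 28, 27, 8, 31, 3, 36, 5, 26, 30, 2, 35, 25, 34, 33]

rank→(start, suffix):
  0 → (12, 'aaaeadadddbadffeecffaffffd')
  1 → (13, 'aaeadadddbadffeecffaffffd')
  2 → (16, 'adadddbadffeecffaffffd')
  3 → (9, 'adcaaaeadadddbadffeecffaffffd')
  4 → (18, 'adddbadffeecffaffffd')
  5 → (0, 'adffcfeafadcaaaeadadddbadffeecffaffffd')
  6 → (23, 'adffeecffaffffd')
  7 → (14, 'aeadadddbadffeecffaffffd')
  8 → (7, 'afadcaaaeadadddbadffeecffaffffd')
  9 → (32, 'affffd')
  10 → (22, 'badffeecffaffffd')
  11 → (11, 'caaaeadadddbadffeecffaffffd')
  12 → (4, 'cfeafadcaaaeadadddbadffeecffaffffd')
  13 → (29, 'cffaffffd')
  14 → (37, 'd')
  15 → (17, 'dadddbadffeecffaffffd')
  16 → (21, 'dbadffeecffaffffd')
  17 → (10, 'dcaaaeadadddbadffeecffaffffd')
  18 → (20, 'ddbadffeecffaffffd')
  19 → (19, 'dddbadffeecffaffffd')
  20 → (1, 'dffcfeafadcaaaeadadddbadffeecffaffffd')
  21 → (24, 'dffeecffaffffd')
  22 → (15, 'eadadddbadffeecffaffffd')
  23 → (6, 'eafadcaaaeadadddbadffeecffaffffd')
  24 → (28, 'ecffaffffd')
  25 → (27, 'eecffaffffd')
  26 → (8, 'fadcaaaeadadddbadffeecffaffffd')
  27 → (31, 'faffffd')
  28 → (3, 'fcfeafadcaaaeadadddbadffeecffaffffd')
  29 → (36, 'fd')
  30 → (5, 'feafadcaaaeadadddbadffeecffaffffd')
  31 → (26, 'feecffaffffd')
  32 → (30, 'ffaffffd')
  33 → (2, 'ffcfeafadcaaaeadadddbadffeecffaffffd')
  34 → (35, 'ffd')
  35 → (25, 'ffeecffaffffd')
  36 → (34, 'fffd')
  37 → (33, 'ffffd')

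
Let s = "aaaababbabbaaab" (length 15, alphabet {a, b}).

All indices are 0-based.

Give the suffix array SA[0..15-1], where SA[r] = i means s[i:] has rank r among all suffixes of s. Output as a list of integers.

sorted suffixes:
  #0 SA[0]=0  'aaaababbabbaaab'
  #1 SA[1]=11  'aaab'
  #2 SA[2]=1  'aaababbabbaaab'
  #3 SA[3]=12  'aab'
  #4 SA[4]=2  'aababbabbaaab'
  #5 SA[5]=13  'ab'
  #6 SA[6]=3  'ababbabbaaab'
  #7 SA[7]=8  'abbaaab'
  #8 SA[8]=5  'abbabbaaab'
  #9 SA[9]=14  'b'
  #10 SA[10]=10  'baaab'
  #11 SA[11]=7  'babbaaab'
  #12 SA[12]=4  'babbabbaaab'
  #13 SA[13]=9  'bbaaab'
  #14 SA[14]=6  'bbabbaaab'

[0, 11, 1, 12, 2, 13, 3, 8, 5, 14, 10, 7, 4, 9, 6]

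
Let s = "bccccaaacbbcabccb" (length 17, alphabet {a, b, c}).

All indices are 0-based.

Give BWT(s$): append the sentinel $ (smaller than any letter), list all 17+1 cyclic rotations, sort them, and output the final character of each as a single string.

rank  rotation            last
    0  $bccccaaacbbcabccb  b
    1  aaacbbcabccb$bcccc  c
    2  aacbbcabccb$bcccca  a
    3  abccb$bccccaaacbbc  c
    4  acbbcabccb$bccccaa  a
    5  b$bccccaaacbbcabcc  c
    6  bbcabccb$bccccaaac  c
    7  bcabccb$bccccaaacb  b
    8  bccb$bccccaaacbbca  a
    9  bccccaaacbbcabccb$  $
   10  caaacbbcabccb$bccc  c
   11  cabccb$bccccaaacbb  b
   12  cb$bccccaaacbbcabc  c
   13  cbbcabccb$bccccaaa  a
   14  ccaaacbbcabccb$bcc  c
   15  ccb$bccccaaacbbcab  b
   16  cccaaacbbcabccb$bc  c
   17  ccccaaacbbcabccb$b  b

bcacaccba$cbcacbcb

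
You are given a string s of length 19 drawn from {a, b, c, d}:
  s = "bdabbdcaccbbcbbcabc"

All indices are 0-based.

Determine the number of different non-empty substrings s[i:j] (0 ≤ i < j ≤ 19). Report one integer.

164

rank | idx | suffix
   0 |   2 | abbdcaccbbcbbcabc
   1 |  16 | abc
   2 |   7 | accbbcbbcabc
   3 |  13 | bbcabc
   4 |  10 | bbcbbcabc
   5 |   3 | bbdcaccbbcbbcabc
   6 |  17 | bc
   7 |  14 | bcabc
   8 |  11 | bcbbcabc
   9 |   0 | bdabbdcaccbbcbbcabc
  10 |   4 | bdcaccbbcbbcabc
  11 |  18 | c
  12 |  15 | cabc
  13 |   6 | caccbbcbbcabc
  14 |  12 | cbbcabc
  15 |   9 | cbbcbbcabc
  16 |   8 | ccbbcbbcabc
  17 |   1 | dabbdcaccbbcbbcabc
  18 |   5 | dcaccbbcbbcabc

SA = [2, 16, 7, 13, 10, 3, 17, 14, 11, 0, 4, 18, 15, 6, 12, 9, 8, 1, 5]
i: (SA[i-1],SA[i]) lcp shared
  1: (2,16) 2 'ab'
  2: (16,7) 1 'a'
  3: (7,13) 0 ''
  4: (13,10) 3 'bbc'
  5: (10,3) 2 'bb'
  6: (3,17) 1 'b'
  7: (17,14) 2 'bc'
  8: (14,11) 2 'bc'
  9: (11,0) 1 'b'
  10: (0,4) 2 'bd'
  11: (4,18) 0 ''
  12: (18,15) 1 'c'
  13: (15,6) 2 'ca'
  14: (6,12) 1 'c'
  15: (12,9) 4 'cbbc'
  16: (9,8) 1 'c'
  17: (8,1) 0 ''
  18: (1,5) 1 'd'

n(n+1)/2 = 19·20/2 = 190
Σ LCP = 0 + 2 + 1 + 0 + 3 + 2 + 1 + 2 + 2 + 1 + 2 + 0 + 1 + 2 + 1 + 4 + 1 + 0 + 1 = 26
distinct = 190 − 26 = 164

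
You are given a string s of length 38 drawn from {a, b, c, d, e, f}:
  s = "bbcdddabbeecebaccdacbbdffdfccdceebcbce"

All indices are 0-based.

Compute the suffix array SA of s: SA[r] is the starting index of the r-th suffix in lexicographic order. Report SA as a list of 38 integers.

rank | idx | suffix
   0 |   6 | abbeecebaccdacbbdffdfccdceebcbce
   1 |  18 | acbbdffdfccdceebcbce
   2 |  14 | accdacbbdffdfccdceebcbce
   3 |  13 | baccdacbbdffdfccdceebcbce
   4 |   0 | bbcdddabbeecebaccdacbbdffdfccdceebcbce
   5 |  20 | bbdffdfccdceebcbce
   6 |   7 | bbeecebaccdacbbdffdfccdceebcbce
   7 |  33 | bcbce
   8 |   1 | bcdddabbeecebaccdacbbdffdfccdceebcbce
   9 |  35 | bce
  10 |  21 | bdffdfccdceebcbce
  11 |   8 | beecebaccdacbbdffdfccdceebcbce
  12 |  19 | cbbdffdfccdceebcbce
  13 |  34 | cbce
  14 |  15 | ccdacbbdffdfccdceebcbce
  15 |  27 | ccdceebcbce
  16 |  16 | cdacbbdffdfccdceebcbce
  17 |  28 | cdceebcbce
  18 |   2 | cdddabbeecebaccdacbbdffdfccdceebcbce
  19 |  36 | ce
  20 |  11 | cebaccdacbbdffdfccdceebcbce
  21 |  30 | ceebcbce
  22 |   5 | dabbeecebaccdacbbdffdfccdceebcbce
  23 |  17 | dacbbdffdfccdceebcbce
  24 |  29 | dceebcbce
  25 |   4 | ddabbeecebaccdacbbdffdfccdceebcbce
  26 |   3 | dddabbeecebaccdacbbdffdfccdceebcbce
  27 |  25 | dfccdceebcbce
  28 |  22 | dffdfccdceebcbce
  29 |  37 | e
  30 |  12 | ebaccdacbbdffdfccdceebcbce
  31 |  32 | ebcbce
  32 |  10 | ecebaccdacbbdffdfccdceebcbce
  33 |  31 | eebcbce
  34 |   9 | eecebaccdacbbdffdfccdceebcbce
  35 |  26 | fccdceebcbce
  36 |  24 | fdfccdceebcbce
  37 |  23 | ffdfccdceebcbce

[6, 18, 14, 13, 0, 20, 7, 33, 1, 35, 21, 8, 19, 34, 15, 27, 16, 28, 2, 36, 11, 30, 5, 17, 29, 4, 3, 25, 22, 37, 12, 32, 10, 31, 9, 26, 24, 23]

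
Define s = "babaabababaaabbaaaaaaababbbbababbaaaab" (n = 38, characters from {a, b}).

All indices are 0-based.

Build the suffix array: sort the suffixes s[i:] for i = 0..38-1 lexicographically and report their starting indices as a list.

sorted suffixes:
  #0 SA[0]=15  'aaaaaaababbbbababbaaaab'
  #1 SA[1]=16  'aaaaaababbbbababbaaaab'
  #2 SA[2]=17  'aaaaababbbbababbaaaab'
  #3 SA[3]=33  'aaaab'
  #4 SA[4]=18  'aaaababbbbababbaaaab'
  #5 SA[5]=34  'aaab'
  #6 SA[6]=19  'aaababbbbababbaaaab'
  #7 SA[7]=10  'aaabbaaaaaaababbbbababbaaaab'
  #8 SA[8]=35  'aab'
  #9 SA[9]=3  'aabababaaabbaaaaaaababbbbababbaaaab'
  #10 SA[10]=20  'aababbbbababbaaaab'
  #11 SA[11]=11  'aabbaaaaaaababbbbababbaaaab'
  #12 SA[12]=36  'ab'
  #13 SA[13]=8  'abaaabbaaaaaaababbbbababbaaaab'
  #14 SA[14]=1  'abaabababaaabbaaaaaaababbbbababbaaaab'
  #15 SA[15]=6  'ababaaabbaaaaaaababbbbababbaaaab'
  #16 SA[16]=4  'abababaaabbaaaaaaababbbbababbaaaab'
  #17 SA[17]=28  'ababbaaaab'
  #18 SA[18]=21  'ababbbbababbaaaab'
  #19 SA[19]=12  'abbaaaaaaababbbbababbaaaab'
  #20 SA[20]=30  'abbaaaab'
  #21 SA[21]=23  'abbbbababbaaaab'
  #22 SA[22]=37  'b'
  #23 SA[23]=14  'baaaaaaababbbbababbaaaab'
  #24 SA[24]=32  'baaaab'
  #25 SA[25]=9  'baaabbaaaaaaababbbbababbaaaab'
  #26 SA[26]=2  'baabababaaabbaaaaaaababbbbababbaaaab'
  #27 SA[27]=7  'babaaabbaaaaaaababbbbababbaaaab'
  #28 SA[28]=0  'babaabababaaabbaaaaaaababbbbababbaaaab'
  #29 SA[29]=5  'bababaaabbaaaaaaababbbbababbaaaab'
  #30 SA[30]=27  'bababbaaaab'
  #31 SA[31]=29  'babbaaaab'
  #32 SA[32]=22  'babbbbababbaaaab'
  #33 SA[33]=13  'bbaaaaaaababbbbababbaaaab'
  #34 SA[34]=31  'bbaaaab'
  #35 SA[35]=26  'bbababbaaaab'
  #36 SA[36]=25  'bbbababbaaaab'
  #37 SA[37]=24  'bbbbababbaaaab'

[15, 16, 17, 33, 18, 34, 19, 10, 35, 3, 20, 11, 36, 8, 1, 6, 4, 28, 21, 12, 30, 23, 37, 14, 32, 9, 2, 7, 0, 5, 27, 29, 22, 13, 31, 26, 25, 24]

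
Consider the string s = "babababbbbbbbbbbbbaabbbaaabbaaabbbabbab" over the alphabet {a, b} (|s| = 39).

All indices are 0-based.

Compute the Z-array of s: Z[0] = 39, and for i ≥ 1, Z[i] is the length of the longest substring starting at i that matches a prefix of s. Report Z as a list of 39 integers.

[39, 0, 5, 0, 3, 0, 1, 1, 1, 1, 1, 1, 1, 1, 1, 1, 1, 2, 0, 0, 1, 1, 2, 0, 0, 0, 1, 2, 0, 0, 0, 1, 1, 3, 0, 1, 3, 0, 1]

Z[0]=39
i=1: fresh scan; Z[1]=0
i=2: fresh scan; Z[2]=5 grow→box=[2,7)
i=3: min(r-i=4, Z[1]=0)=0; Z[3]=0
i=4: min(r-i=3, Z[2]=5)=3; Z[4]=3
i=5: min(r-i=2, Z[3]=0)=0; Z[5]=0
i=6: min(r-i=1, Z[4]=3)=1; Z[6]=1
i=7: fresh scan; Z[7]=1 grow→box=[7,8)
i=8: fresh scan; Z[8]=1 grow→box=[8,9)
i=9: fresh scan; Z[9]=1 grow→box=[9,10)
i=10: fresh scan; Z[10]=1 grow→box=[10,11)
i=11: fresh scan; Z[11]=1 grow→box=[11,12)
i=12: fresh scan; Z[12]=1 grow→box=[12,13)
i=13: fresh scan; Z[13]=1 grow→box=[13,14)
i=14: fresh scan; Z[14]=1 grow→box=[14,15)
i=15: fresh scan; Z[15]=1 grow→box=[15,16)
i=16: fresh scan; Z[16]=1 grow→box=[16,17)
i=17: fresh scan; Z[17]=2 grow→box=[17,19)
i=18: min(r-i=1, Z[1]=0)=0; Z[18]=0
i=19: fresh scan; Z[19]=0
i=20: fresh scan; Z[20]=1 grow→box=[20,21)
i=21: fresh scan; Z[21]=1 grow→box=[21,22)
i=22: fresh scan; Z[22]=2 grow→box=[22,24)
i=23: min(r-i=1, Z[1]=0)=0; Z[23]=0
i=24: fresh scan; Z[24]=0
i=25: fresh scan; Z[25]=0
i=26: fresh scan; Z[26]=1 grow→box=[26,27)
i=27: fresh scan; Z[27]=2 grow→box=[27,29)
i=28: min(r-i=1, Z[1]=0)=0; Z[28]=0
i=29: fresh scan; Z[29]=0
i=30: fresh scan; Z[30]=0
i=31: fresh scan; Z[31]=1 grow→box=[31,32)
i=32: fresh scan; Z[32]=1 grow→box=[32,33)
i=33: fresh scan; Z[33]=3 grow→box=[33,36)
i=34: min(r-i=2, Z[1]=0)=0; Z[34]=0
i=35: min(r-i=1, Z[2]=5)=1; Z[35]=1
i=36: fresh scan; Z[36]=3 grow→box=[36,39)
i=37: min(r-i=2, Z[1]=0)=0; Z[37]=0
i=38: min(r-i=1, Z[2]=5)=1; Z[38]=1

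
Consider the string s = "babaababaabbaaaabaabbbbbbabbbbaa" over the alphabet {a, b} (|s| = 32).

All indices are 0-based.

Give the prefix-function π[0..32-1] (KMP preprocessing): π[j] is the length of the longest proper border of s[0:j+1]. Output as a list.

[0, 0, 1, 2, 0, 1, 2, 3, 4, 5, 6, 1, 2, 0, 0, 0, 1, 2, 0, 1, 1, 1, 1, 1, 1, 2, 3, 1, 1, 1, 2, 0]

π[0] = 0
j=1 s[j]='a': π[1]=0 (border '')
j=2 s[j]='b': π[2]=1 (border 'b')
j=3 s[j]='a': π[3]=2 (border 'ba')
j=4 s[j]='a': k: 2→0; π[4]=0 (border '')
j=5 s[j]='b': π[5]=1 (border 'b')
j=6 s[j]='a': π[6]=2 (border 'ba')
j=7 s[j]='b': π[7]=3 (border 'bab')
j=8 s[j]='a': π[8]=4 (border 'baba')
j=9 s[j]='a': π[9]=5 (border 'babaa')
j=10 s[j]='b': π[10]=6 (border 'babaab')
j=11 s[j]='b': k: 6→1→0; π[11]=1 (border 'b')
j=12 s[j]='a': π[12]=2 (border 'ba')
j=13 s[j]='a': k: 2→0; π[13]=0 (border '')
j=14 s[j]='a': π[14]=0 (border '')
j=15 s[j]='a': π[15]=0 (border '')
j=16 s[j]='b': π[16]=1 (border 'b')
j=17 s[j]='a': π[17]=2 (border 'ba')
j=18 s[j]='a': k: 2→0; π[18]=0 (border '')
j=19 s[j]='b': π[19]=1 (border 'b')
j=20 s[j]='b': k: 1→0; π[20]=1 (border 'b')
j=21 s[j]='b': k: 1→0; π[21]=1 (border 'b')
j=22 s[j]='b': k: 1→0; π[22]=1 (border 'b')
j=23 s[j]='b': k: 1→0; π[23]=1 (border 'b')
j=24 s[j]='b': k: 1→0; π[24]=1 (border 'b')
j=25 s[j]='a': π[25]=2 (border 'ba')
j=26 s[j]='b': π[26]=3 (border 'bab')
j=27 s[j]='b': k: 3→1→0; π[27]=1 (border 'b')
j=28 s[j]='b': k: 1→0; π[28]=1 (border 'b')
j=29 s[j]='b': k: 1→0; π[29]=1 (border 'b')
j=30 s[j]='a': π[30]=2 (border 'ba')
j=31 s[j]='a': k: 2→0; π[31]=0 (border '')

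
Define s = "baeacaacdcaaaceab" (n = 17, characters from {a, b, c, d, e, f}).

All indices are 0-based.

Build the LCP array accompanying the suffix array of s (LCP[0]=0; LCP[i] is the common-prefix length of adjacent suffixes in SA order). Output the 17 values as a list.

rank→(start, suffix):
  0 → (10, 'aaaceab')
  1 → (5, 'aacdcaaaceab')
  2 → (11, 'aaceab')
  3 → (15, 'ab')
  4 → (3, 'acaacdcaaaceab')
  5 → (6, 'acdcaaaceab')
  6 → (12, 'aceab')
  7 → (1, 'aeacaacdcaaaceab')
  8 → (16, 'b')
  9 → (0, 'baeacaacdcaaaceab')
  10 → (9, 'caaaceab')
  11 → (4, 'caacdcaaaceab')
  12 → (7, 'cdcaaaceab')
  13 → (13, 'ceab')
  14 → (8, 'dcaaaceab')
  15 → (14, 'eab')
  16 → (2, 'eacaacdcaaaceab')

SA = [10, 5, 11, 15, 3, 6, 12, 1, 16, 0, 9, 4, 7, 13, 8, 14, 2]
[i] adj suffixes → lcp
  [1] 10/5 → 2 ('aa')
  [2] 5/11 → 3 ('aac')
  [3] 11/15 → 1 ('a')
  [4] 15/3 → 1 ('a')
  [5] 3/6 → 2 ('ac')
  [6] 6/12 → 2 ('ac')
  [7] 12/1 → 1 ('a')
  [8] 1/16 → 0 ('')
  [9] 16/0 → 1 ('b')
  [10] 0/9 → 0 ('')
  [11] 9/4 → 3 ('caa')
  [12] 4/7 → 1 ('c')
  [13] 7/13 → 1 ('c')
  [14] 13/8 → 0 ('')
  [15] 8/14 → 0 ('')
  [16] 14/2 → 2 ('ea')

[0, 2, 3, 1, 1, 2, 2, 1, 0, 1, 0, 3, 1, 1, 0, 0, 2]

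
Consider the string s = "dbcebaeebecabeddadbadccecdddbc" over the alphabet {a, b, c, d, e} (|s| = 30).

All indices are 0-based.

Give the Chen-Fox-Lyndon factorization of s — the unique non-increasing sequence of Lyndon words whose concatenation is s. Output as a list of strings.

["d", "bce", "b", "aeebec", "abeddadbadccecdddbc"]

emit factor 1: 'd' (i=0, period=1)
emit factor 2: 'bce' (i=1, period=3)
emit factor 3: 'b' (i=4, period=1)
emit factor 4: 'aeebec' (i=5, period=6)
emit factor 5: 'abeddadbadccecdddbc' (i=11, period=19)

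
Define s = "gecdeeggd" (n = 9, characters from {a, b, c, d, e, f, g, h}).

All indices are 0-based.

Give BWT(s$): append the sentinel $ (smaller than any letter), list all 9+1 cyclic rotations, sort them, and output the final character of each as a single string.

degcgdeg$e

rank  rotation    last
    0  $gecdeeggd  d
    1  cdeeggd$ge  e
    2  d$gecdeegg  g
    3  deeggd$gec  c
    4  ecdeeggd$g  g
    5  eeggd$gecd  d
    6  eggd$gecde  e
    7  gd$gecdeeg  g
    8  gecdeeggd$  $
    9  ggd$gecdee  e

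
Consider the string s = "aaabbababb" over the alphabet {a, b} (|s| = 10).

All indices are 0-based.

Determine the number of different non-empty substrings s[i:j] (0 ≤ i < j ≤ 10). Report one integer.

40

sorted suffixes:
  #0 SA[0]=0  'aaabbababb'
  #1 SA[1]=1  'aabbababb'
  #2 SA[2]=5  'ababb'
  #3 SA[3]=7  'abb'
  #4 SA[4]=2  'abbababb'
  #5 SA[5]=9  'b'
  #6 SA[6]=4  'bababb'
  #7 SA[7]=6  'babb'
  #8 SA[8]=8  'bb'
  #9 SA[9]=3  'bbababb'

SA = [0, 1, 5, 7, 2, 9, 4, 6, 8, 3]
[i] adj suffixes → lcp
  [1] 0/1 → 2 ('aa')
  [2] 1/5 → 1 ('a')
  [3] 5/7 → 2 ('ab')
  [4] 7/2 → 3 ('abb')
  [5] 2/9 → 0 ('')
  [6] 9/4 → 1 ('b')
  [7] 4/6 → 3 ('bab')
  [8] 6/8 → 1 ('b')
  [9] 8/3 → 2 ('bb')

n(n+1)/2 = 10·11/2 = 55
Σ LCP = 0 + 2 + 1 + 2 + 3 + 0 + 1 + 3 + 1 + 2 = 15
distinct = 55 − 15 = 40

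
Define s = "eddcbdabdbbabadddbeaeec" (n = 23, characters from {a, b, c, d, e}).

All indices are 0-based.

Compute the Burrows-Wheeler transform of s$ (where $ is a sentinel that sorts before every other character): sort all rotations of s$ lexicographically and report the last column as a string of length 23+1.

cbdbebadcadedbbdddeabe$a

rank  rotation                  last
    0  $eddcbdabdbbabadddbeaeec  c
    1  abadddbeaeec$eddcbdabdbb  b
    2  abdbbabadddbeaeec$eddcbd  d
    3  adddbeaeec$eddcbdabdbbab  b
    4  aeec$eddcbdabdbbabadddbe  e
    5  babadddbeaeec$eddcbdabdb  b
    6  badddbeaeec$eddcbdabdbba  a
    7  bbabadddbeaeec$eddcbdabd  d
    8  bdabdbbabadddbeaeec$eddc  c
    9  bdbbabadddbeaeec$eddcbda  a
   10  beaeec$eddcbdabdbbabaddd  d
   11  c$eddcbdabdbbabadddbeaee  e
   12  cbdabdbbabadddbeaeec$edd  d
   13  dabdbbabadddbeaeec$eddcb  b
   14  dbbabadddbeaeec$eddcbdab  b
   15  dbeaeec$eddcbdabdbbabadd  d
   16  dcbdabdbbabadddbeaeec$ed  d
   17  ddbeaeec$eddcbdabdbbabad  d
   18  ddcbdabdbbabadddbeaeec$e  e
   19  dddbeaeec$eddcbdabdbbaba  a
   20  eaeec$eddcbdabdbbabadddb  b
   21  ec$eddcbdabdbbabadddbeae  e
   22  eddcbdabdbbabadddbeaeec$  $
   23  eec$eddcbdabdbbabadddbea  a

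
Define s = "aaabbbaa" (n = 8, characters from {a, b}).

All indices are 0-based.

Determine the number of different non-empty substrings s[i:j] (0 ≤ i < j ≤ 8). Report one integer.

27

rank→(start, suffix):
  0 → (7, 'a')
  1 → (6, 'aa')
  2 → (0, 'aaabbbaa')
  3 → (1, 'aabbbaa')
  4 → (2, 'abbbaa')
  5 → (5, 'baa')
  6 → (4, 'bbaa')
  7 → (3, 'bbbaa')

SA = [7, 6, 0, 1, 2, 5, 4, 3]
i: (SA[i-1],SA[i]) lcp shared
  1: (7,6) 1 'a'
  2: (6,0) 2 'aa'
  3: (0,1) 2 'aa'
  4: (1,2) 1 'a'
  5: (2,5) 0 ''
  6: (5,4) 1 'b'
  7: (4,3) 2 'bb'

n(n+1)/2 = 8·9/2 = 36
Σ LCP = 0 + 1 + 2 + 2 + 1 + 0 + 1 + 2 = 9
distinct = 36 − 9 = 27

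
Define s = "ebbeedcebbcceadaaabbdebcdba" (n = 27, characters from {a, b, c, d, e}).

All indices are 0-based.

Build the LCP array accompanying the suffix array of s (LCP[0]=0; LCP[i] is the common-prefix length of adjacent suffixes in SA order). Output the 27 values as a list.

[0, 1, 2, 1, 1, 0, 1, 2, 2, 1, 2, 1, 1, 0, 1, 1, 2, 0, 1, 1, 1, 0, 1, 3, 2, 1, 1]

rank | idx | suffix
   0 |  26 | a
   1 |  15 | aaabbdebcdba
   2 |  16 | aabbdebcdba
   3 |  17 | abbdebcdba
   4 |  13 | adaaabbdebcdba
   5 |  25 | ba
   6 |   8 | bbcceadaaabbdebcdba
   7 |  18 | bbdebcdba
   8 |   1 | bbeedcebbcceadaaabbdebcdba
   9 |   9 | bcceadaaabbdebcdba
  10 |  22 | bcdba
  11 |  19 | bdebcdba
  12 |   2 | beedcebbcceadaaabbdebcdba
  13 |  10 | cceadaaabbdebcdba
  14 |  23 | cdba
  15 |  11 | ceadaaabbdebcdba
  16 |   6 | cebbcceadaaabbdebcdba
  17 |  14 | daaabbdebcdba
  18 |  24 | dba
  19 |   5 | dcebbcceadaaabbdebcdba
  20 |  20 | debcdba
  21 |  12 | eadaaabbdebcdba
  22 |   7 | ebbcceadaaabbdebcdba
  23 |   0 | ebbeedcebbcceadaaabbdebcdba
  24 |  21 | ebcdba
  25 |   4 | edcebbcceadaaabbdebcdba
  26 |   3 | eedcebbcceadaaabbdebcdba

SA = [26, 15, 16, 17, 13, 25, 8, 18, 1, 9, 22, 19, 2, 10, 23, 11, 6, 14, 24, 5, 20, 12, 7, 0, 21, 4, 3]
i: (SA[i-1],SA[i]) lcp shared
  1: (26,15) 1 'a'
  2: (15,16) 2 'aa'
  3: (16,17) 1 'a'
  4: (17,13) 1 'a'
  5: (13,25) 0 ''
  6: (25,8) 1 'b'
  7: (8,18) 2 'bb'
  8: (18,1) 2 'bb'
  9: (1,9) 1 'b'
  10: (9,22) 2 'bc'
  11: (22,19) 1 'b'
  12: (19,2) 1 'b'
  13: (2,10) 0 ''
  14: (10,23) 1 'c'
  15: (23,11) 1 'c'
  16: (11,6) 2 'ce'
  17: (6,14) 0 ''
  18: (14,24) 1 'd'
  19: (24,5) 1 'd'
  20: (5,20) 1 'd'
  21: (20,12) 0 ''
  22: (12,7) 1 'e'
  23: (7,0) 3 'ebb'
  24: (0,21) 2 'eb'
  25: (21,4) 1 'e'
  26: (4,3) 1 'e'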